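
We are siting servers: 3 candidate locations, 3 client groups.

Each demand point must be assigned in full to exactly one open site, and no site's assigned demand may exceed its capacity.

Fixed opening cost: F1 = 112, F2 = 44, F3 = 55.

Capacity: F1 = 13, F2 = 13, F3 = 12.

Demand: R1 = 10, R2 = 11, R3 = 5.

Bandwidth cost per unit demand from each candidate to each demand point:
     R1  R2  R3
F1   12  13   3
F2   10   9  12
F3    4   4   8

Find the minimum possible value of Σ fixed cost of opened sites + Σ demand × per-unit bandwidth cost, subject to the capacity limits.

Open {F1, F2, F3}; cheapest assignment that respects the capacities:
  F1 (cap 13, load 5): R3 — cost 5×3 = 15
  F2 (cap 13, load 11): R2 — cost 11×9 = 99
  F3 (cap 12, load 10): R1 — cost 10×4 = 40
  Shipping 154, fixed 211 → total 365.
  Any other capacity-feasible assignment to {F1, F2, F3} ships for at least 154.
Total demand is 26; every other set of sites either has combined capacity below 26 or cannot fit the demands without splitting one across sites, so {F1, F2, F3} is the only feasible choice of open sites. Minimum: 365.

365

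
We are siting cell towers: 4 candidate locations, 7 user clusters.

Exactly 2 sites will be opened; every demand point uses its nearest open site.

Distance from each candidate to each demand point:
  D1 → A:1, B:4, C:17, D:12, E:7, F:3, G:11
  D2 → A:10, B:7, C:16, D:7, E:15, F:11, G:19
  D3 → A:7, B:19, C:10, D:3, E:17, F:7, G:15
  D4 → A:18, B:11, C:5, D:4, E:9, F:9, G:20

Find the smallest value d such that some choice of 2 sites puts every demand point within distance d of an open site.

11

Open {D1, D3}.
  Farthest demand point is G at distance 11 (to D1); all others are ≤ 11.
With {D1, D4} the worst case is 11.
With {D2, D3} the worst case is 15.
No size-2 selection achieves below 11.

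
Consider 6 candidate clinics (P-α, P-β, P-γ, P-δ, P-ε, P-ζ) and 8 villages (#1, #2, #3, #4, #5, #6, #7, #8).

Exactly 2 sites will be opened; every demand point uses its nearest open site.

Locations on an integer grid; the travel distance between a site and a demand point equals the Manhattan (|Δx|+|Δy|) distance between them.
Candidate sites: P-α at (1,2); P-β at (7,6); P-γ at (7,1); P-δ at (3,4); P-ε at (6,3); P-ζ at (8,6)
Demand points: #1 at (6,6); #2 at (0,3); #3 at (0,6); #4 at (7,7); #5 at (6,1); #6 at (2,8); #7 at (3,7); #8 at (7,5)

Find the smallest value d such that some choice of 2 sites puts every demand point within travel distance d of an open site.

Open {P-δ, P-ε}.
  Farthest demand point is #3 at travel distance 5 (to P-δ); all others are ≤ 5.
With {P-β, P-δ} the worst case is 6.
With {P-γ, P-δ} the worst case is 6.
No size-2 selection achieves below 5.

5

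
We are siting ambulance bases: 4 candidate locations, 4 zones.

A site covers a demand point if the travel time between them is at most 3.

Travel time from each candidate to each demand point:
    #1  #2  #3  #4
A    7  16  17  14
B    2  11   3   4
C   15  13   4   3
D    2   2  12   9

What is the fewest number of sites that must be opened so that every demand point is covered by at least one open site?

3

Coverage sets (demand points within 3 of each site):
  A: {}
  B: {#1, #3}
  C: {#4}
  D: {#1, #2}
No 2 sites suffice: every size-2 union leaves at least one demand point uncovered.
But {B, C, D} covers everything, so the minimum is 3.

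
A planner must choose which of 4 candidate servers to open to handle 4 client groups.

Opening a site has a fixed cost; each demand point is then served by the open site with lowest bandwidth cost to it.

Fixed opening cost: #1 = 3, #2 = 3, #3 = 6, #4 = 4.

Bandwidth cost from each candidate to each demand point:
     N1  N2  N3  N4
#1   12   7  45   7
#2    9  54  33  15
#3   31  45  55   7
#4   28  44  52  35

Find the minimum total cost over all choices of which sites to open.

Open {#1, #2}: assign each demand point to its cheapest open site.
  N1→#2 9, N2→#1 7, N3→#2 33, N4→#1 7
  bandwidth cost 56, fixed 6 → total 62.
Compare {#1, #2, #4}: bandwidth cost 56 + fixed 10 = 66.
Compare {#1, #2, #3}: bandwidth cost 56 + fixed 12 = 68.
Compare {#1, #2, #3, #4}: bandwidth cost 56 + fixed 16 = 72.
All other subsets cost ≥ 66. Minimum total cost: 62.

62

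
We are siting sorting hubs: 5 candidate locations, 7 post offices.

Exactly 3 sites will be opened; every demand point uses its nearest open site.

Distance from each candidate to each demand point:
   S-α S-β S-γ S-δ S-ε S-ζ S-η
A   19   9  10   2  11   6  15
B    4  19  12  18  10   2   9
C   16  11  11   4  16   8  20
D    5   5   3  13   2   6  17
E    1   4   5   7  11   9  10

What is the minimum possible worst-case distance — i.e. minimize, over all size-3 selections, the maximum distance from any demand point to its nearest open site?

9

Open {A, B, D}.
  Farthest demand point is S-η at distance 9 (to B); all others are ≤ 9.
With {B, C, D} the worst case is 9.
With {B, D, E} the worst case is 9.
No size-3 selection achieves below 9.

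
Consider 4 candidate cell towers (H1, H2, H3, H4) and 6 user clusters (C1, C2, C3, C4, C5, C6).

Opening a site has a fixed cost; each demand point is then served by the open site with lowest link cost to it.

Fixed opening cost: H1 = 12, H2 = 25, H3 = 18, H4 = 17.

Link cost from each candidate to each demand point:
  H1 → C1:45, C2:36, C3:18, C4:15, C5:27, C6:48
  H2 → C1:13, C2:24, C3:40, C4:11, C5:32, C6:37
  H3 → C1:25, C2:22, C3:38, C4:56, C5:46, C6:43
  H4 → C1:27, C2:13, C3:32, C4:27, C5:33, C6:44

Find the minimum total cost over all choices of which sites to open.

167

Open {H1, H2}: assign each demand point to its cheapest open site.
  C1→H2 13, C2→H2 24, C3→H1 18, C4→H2 11, C5→H1 27, C6→H2 37
  link cost 130, fixed 37 → total 167.
Compare {H1, H4}: link cost 144 + fixed 29 = 173.
Compare {H1, H2, H4}: link cost 119 + fixed 54 = 173.
Compare {H1, H3}: link cost 150 + fixed 30 = 180.
All other subsets cost ≥ 173. Minimum total cost: 167.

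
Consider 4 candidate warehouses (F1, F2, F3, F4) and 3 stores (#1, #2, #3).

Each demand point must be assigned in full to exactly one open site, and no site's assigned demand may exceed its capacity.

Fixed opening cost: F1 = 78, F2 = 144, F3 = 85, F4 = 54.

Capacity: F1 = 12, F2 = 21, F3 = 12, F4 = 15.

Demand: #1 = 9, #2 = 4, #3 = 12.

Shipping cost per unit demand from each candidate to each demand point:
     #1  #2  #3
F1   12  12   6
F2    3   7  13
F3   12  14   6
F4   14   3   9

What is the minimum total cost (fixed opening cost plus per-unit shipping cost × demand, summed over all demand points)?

Open {F1, F4}; cheapest assignment that respects the capacities:
  F1 (cap 12, load 12): #3 — cost 12×6 = 72
  F4 (cap 15, load 13): #1, #2 — cost 9×14 + 4×3 = 138
  Shipping 210, fixed 132 → total 342.
  Any other capacity-feasible assignment to {F1, F4} ships for at least 210.
Compare {F1, F2}: its best feasible assignment gives total 349.
Compare {F3, F4}: its best feasible assignment gives total 349.
Every other set of open sites that can feasibly serve all demand totals ≥ 349 even under its best assignment. Minimum: 342.

342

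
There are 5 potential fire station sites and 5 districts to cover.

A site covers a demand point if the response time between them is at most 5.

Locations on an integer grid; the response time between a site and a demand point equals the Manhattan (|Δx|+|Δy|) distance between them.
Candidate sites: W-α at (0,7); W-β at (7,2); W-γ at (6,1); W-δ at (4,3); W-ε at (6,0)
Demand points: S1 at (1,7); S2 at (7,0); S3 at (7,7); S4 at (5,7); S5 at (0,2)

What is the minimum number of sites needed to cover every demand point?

Coverage sets (demand points within 5 of each site):
  W-α: {S1, S4, S5}
  W-β: {S2, S3}
  W-γ: {S2}
  W-δ: {S4, S5}
  W-ε: {S2}
No single site covers all 5 demand points.
But {W-α, W-β} covers everything, so the minimum is 2.

2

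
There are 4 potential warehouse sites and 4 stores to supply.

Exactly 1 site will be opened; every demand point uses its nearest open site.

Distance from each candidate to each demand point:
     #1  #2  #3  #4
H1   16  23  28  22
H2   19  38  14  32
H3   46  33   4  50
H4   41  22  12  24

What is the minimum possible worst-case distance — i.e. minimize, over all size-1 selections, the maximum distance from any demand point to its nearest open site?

28

Open {H1}.
  Farthest demand point is #3 at distance 28 (to H1); all others are ≤ 28.
With {H2} the worst case is 38.
With {H4} the worst case is 41.
No size-1 selection achieves below 28.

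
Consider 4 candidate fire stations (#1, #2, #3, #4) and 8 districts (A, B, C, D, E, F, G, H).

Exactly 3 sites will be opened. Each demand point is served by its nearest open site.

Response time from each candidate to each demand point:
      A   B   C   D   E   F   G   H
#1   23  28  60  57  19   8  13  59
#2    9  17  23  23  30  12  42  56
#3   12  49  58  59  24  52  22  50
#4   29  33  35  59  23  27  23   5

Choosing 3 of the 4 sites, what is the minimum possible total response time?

Open {#1, #2, #4}.
  A→#2 9, B→#2 17, C→#2 23, D→#2 23, E→#1 19, F→#1 8, G→#1 13, H→#4 5  ⇒ total 117.
Compare {#2, #3, #4}: total 134.
Compare {#1, #2, #3}: total 162.
No size-3 selection does better; minimum is 117.

117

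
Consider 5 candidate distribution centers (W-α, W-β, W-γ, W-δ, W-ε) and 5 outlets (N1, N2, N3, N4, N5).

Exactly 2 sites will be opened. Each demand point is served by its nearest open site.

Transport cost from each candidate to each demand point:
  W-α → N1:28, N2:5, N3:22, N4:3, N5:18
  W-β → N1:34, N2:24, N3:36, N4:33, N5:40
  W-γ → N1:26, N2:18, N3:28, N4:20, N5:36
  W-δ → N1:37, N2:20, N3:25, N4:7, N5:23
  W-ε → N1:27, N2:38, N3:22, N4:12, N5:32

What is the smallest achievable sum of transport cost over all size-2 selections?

Open {W-α, W-γ}.
  N1→W-γ 26, N2→W-α 5, N3→W-α 22, N4→W-α 3, N5→W-α 18  ⇒ total 74.
Compare {W-α, W-ε}: total 75.
Compare {W-α, W-β}: total 76.
No size-2 selection does better; minimum is 74.

74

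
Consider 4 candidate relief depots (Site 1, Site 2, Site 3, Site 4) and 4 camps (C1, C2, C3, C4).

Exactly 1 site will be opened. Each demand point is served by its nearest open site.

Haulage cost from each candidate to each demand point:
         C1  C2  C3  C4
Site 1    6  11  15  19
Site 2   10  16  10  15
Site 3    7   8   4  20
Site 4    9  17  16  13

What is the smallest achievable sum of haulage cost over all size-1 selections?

Open {Site 3}.
  C1→Site 3 7, C2→Site 3 8, C3→Site 3 4, C4→Site 3 20  ⇒ total 39.
Compare {Site 1}: total 51.
Compare {Site 2}: total 51.
No size-1 selection does better; minimum is 39.

39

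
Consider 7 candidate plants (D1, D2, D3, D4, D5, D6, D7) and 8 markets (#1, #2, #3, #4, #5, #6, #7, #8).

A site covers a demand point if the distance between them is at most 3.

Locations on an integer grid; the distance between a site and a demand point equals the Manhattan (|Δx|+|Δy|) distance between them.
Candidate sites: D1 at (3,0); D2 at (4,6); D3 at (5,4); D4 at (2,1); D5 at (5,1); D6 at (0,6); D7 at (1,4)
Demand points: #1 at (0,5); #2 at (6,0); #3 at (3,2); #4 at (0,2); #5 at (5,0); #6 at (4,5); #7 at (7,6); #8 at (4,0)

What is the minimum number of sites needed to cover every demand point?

Coverage sets (demand points within 3 of each site):
  D1: {#2, #3, #5, #8}
  D2: {#6, #7}
  D3: {#6}
  D4: {#3, #4, #8}
  D5: {#2, #3, #5, #8}
  D6: {#1}
  D7: {#1, #4}
No 2 sites suffice: every size-2 union leaves at least one demand point uncovered.
But {D1, D2, D7} covers everything, so the minimum is 3.

3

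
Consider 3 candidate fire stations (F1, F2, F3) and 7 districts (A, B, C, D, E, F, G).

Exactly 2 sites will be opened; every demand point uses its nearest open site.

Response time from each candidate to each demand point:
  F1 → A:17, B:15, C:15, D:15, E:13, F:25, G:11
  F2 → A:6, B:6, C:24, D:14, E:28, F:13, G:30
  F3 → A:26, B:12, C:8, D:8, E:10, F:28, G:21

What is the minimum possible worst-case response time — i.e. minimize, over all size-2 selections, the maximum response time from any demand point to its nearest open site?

15

Open {F1, F2}.
  Farthest demand point is C at response time 15 (to F1); all others are ≤ 15.
With {F2, F3} the worst case is 21.
With {F1, F3} the worst case is 25.
No size-2 selection achieves below 15.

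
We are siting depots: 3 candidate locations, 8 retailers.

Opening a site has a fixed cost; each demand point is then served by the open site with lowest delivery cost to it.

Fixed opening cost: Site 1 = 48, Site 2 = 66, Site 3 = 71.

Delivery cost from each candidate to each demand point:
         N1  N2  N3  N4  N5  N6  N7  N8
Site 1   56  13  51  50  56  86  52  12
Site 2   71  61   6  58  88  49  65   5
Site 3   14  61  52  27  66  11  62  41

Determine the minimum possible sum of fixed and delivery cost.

Open {Site 1, Site 3}: assign each demand point to its cheapest open site.
  N1→Site 3 14, N2→Site 1 13, N3→Site 1 51, N4→Site 3 27, N5→Site 1 56, N6→Site 3 11, N7→Site 1 52, N8→Site 1 12
  delivery cost 236, fixed 119 → total 355.
Compare {Site 1, Site 2, Site 3}: delivery cost 184 + fixed 185 = 369.
Compare {Site 2, Site 3}: delivery cost 252 + fixed 137 = 389.
Compare {Site 1, Site 2}: delivery cost 287 + fixed 114 = 401.
All other subsets cost ≥ 369. Minimum total cost: 355.

355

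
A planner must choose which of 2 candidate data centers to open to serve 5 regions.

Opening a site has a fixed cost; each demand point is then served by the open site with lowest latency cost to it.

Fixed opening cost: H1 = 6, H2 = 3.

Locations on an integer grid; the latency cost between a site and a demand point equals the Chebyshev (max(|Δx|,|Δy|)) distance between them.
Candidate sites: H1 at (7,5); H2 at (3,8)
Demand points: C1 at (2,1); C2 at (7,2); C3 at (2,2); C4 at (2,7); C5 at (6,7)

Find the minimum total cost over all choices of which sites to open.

25

Open {H1, H2}: assign each demand point to its cheapest open site.
  C1→H1 5, C2→H1 3, C3→H1 5, C4→H2 1, C5→H1 2
  latency cost 16, fixed 9 → total 25.
Compare {H1}: latency cost 20 + fixed 6 = 26.
Compare {H2}: latency cost 23 + fixed 3 = 26.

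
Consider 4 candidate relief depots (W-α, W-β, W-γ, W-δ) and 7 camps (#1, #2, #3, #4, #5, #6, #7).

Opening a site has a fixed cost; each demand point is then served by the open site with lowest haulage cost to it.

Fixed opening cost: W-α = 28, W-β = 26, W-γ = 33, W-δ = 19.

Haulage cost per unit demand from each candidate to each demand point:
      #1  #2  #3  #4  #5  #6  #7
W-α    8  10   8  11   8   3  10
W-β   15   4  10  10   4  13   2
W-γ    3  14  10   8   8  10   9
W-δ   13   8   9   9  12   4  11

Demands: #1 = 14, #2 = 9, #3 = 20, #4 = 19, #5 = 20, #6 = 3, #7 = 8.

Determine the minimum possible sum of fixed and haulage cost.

Open {W-α, W-β, W-γ}: assign each demand point to its cheapest open site.
  #1→W-γ 14×3=42, #2→W-β 9×4=36, #3→W-α 20×8=160, #4→W-γ 19×8=152, #5→W-β 20×4=80, #6→W-α 3×3=9, #7→W-β 8×2=16
  haulage cost 495, fixed 87 → total 582.
Compare {W-β, W-γ, W-δ}: haulage cost 518 + fixed 78 = 596.
Compare {W-α, W-β, W-γ, W-δ}: haulage cost 495 + fixed 106 = 601.
Compare {W-β, W-γ}: haulage cost 556 + fixed 59 = 615.
All other subsets cost ≥ 596. Minimum total cost: 582.

582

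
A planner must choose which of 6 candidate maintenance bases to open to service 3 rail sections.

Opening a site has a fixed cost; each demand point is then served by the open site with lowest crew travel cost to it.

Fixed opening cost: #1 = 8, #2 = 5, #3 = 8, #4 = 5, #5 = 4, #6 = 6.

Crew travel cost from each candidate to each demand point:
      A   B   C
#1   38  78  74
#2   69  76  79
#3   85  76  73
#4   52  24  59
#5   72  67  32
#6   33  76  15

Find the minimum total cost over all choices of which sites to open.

83

Open {#4, #6}: assign each demand point to its cheapest open site.
  A→#6 33, B→#4 24, C→#6 15
  crew travel cost 72, fixed 11 → total 83.
Compare {#4, #5, #6}: crew travel cost 72 + fixed 15 = 87.
Compare {#2, #4, #6}: crew travel cost 72 + fixed 16 = 88.
Compare {#1, #4, #6}: crew travel cost 72 + fixed 19 = 91.
All other subsets cost ≥ 87. Minimum total cost: 83.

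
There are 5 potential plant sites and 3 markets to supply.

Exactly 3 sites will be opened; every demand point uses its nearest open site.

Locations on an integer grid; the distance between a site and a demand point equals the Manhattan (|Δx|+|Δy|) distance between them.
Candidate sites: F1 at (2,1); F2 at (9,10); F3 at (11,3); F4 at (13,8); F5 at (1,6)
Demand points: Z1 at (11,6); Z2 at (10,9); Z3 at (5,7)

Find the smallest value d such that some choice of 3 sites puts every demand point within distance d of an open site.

Open {F1, F4, F5}.
  Farthest demand point is Z3 at distance 5 (to F5); all others are ≤ 5.
With {F2, F3, F5} the worst case is 5.
With {F2, F4, F5} the worst case is 5.
No size-3 selection achieves below 5.

5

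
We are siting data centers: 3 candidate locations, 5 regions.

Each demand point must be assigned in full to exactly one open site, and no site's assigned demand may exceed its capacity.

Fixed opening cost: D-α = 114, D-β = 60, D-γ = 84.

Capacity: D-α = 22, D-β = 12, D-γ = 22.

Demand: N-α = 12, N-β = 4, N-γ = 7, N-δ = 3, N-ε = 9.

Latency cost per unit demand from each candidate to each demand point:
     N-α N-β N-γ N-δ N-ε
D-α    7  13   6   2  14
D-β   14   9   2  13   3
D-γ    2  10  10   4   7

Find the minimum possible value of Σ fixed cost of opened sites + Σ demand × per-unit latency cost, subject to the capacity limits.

385

Open {D-α, D-γ}; cheapest assignment that respects the capacities:
  D-α (cap 22, load 14): N-β, N-γ, N-δ — cost 4×13 + 7×6 + 3×2 = 100
  D-γ (cap 22, load 21): N-α, N-ε — cost 12×2 + 9×7 = 87
  Shipping 187, fixed 198 → total 385.
  Any other capacity-feasible assignment to {D-α, D-γ} ships for at least 187.
Compare {D-α, D-β, D-γ}: its best feasible assignment gives total 397.
Every other set of open sites that can feasibly serve all demand totals ≥ 397 even under its best assignment. Minimum: 385.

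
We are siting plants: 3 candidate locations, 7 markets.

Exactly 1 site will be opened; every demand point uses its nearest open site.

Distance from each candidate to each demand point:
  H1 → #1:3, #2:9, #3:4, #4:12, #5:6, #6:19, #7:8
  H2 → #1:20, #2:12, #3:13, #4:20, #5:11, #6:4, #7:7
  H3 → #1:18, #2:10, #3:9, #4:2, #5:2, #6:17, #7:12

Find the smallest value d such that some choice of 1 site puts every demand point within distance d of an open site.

Open {H3}.
  Farthest demand point is #1 at distance 18 (to H3); all others are ≤ 18.
With {H1} the worst case is 19.
With {H2} the worst case is 20.
No size-1 selection achieves below 18.

18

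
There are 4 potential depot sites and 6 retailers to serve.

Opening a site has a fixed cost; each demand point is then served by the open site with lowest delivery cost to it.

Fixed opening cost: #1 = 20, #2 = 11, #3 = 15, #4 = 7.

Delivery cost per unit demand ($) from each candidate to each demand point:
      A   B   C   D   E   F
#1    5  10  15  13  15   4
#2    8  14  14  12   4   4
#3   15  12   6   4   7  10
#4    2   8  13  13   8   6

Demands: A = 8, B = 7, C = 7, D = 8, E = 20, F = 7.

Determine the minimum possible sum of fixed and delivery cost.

287

Open {#2, #3, #4}: assign each demand point to its cheapest open site.
  A→#4 8×2=16, B→#4 7×8=56, C→#3 7×6=42, D→#3 8×4=32, E→#2 20×4=80, F→#2 7×4=28
  delivery cost 254, fixed 33 → total 287.
Compare {#1, #2, #3, #4}: delivery cost 254 + fixed 53 = 307.
Compare {#1, #2, #3}: delivery cost 292 + fixed 46 = 338.
Compare {#3, #4}: delivery cost 328 + fixed 22 = 350.
All other subsets cost ≥ 307. Minimum total cost: 287.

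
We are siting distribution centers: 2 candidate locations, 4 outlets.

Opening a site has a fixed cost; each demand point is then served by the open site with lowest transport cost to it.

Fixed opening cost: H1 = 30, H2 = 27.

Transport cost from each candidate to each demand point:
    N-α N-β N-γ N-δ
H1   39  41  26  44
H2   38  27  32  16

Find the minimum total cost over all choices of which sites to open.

140

Open {H2}: assign each demand point to its cheapest open site.
  N-α→H2 38, N-β→H2 27, N-γ→H2 32, N-δ→H2 16
  transport cost 113, fixed 27 → total 140.
Compare {H1, H2}: transport cost 107 + fixed 57 = 164.
Compare {H1}: transport cost 150 + fixed 30 = 180.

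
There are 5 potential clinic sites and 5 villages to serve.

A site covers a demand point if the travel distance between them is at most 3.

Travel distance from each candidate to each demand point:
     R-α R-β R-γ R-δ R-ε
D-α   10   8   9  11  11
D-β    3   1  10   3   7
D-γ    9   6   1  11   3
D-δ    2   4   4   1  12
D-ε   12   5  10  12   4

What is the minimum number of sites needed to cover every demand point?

Coverage sets (demand points within 3 of each site):
  D-α: {}
  D-β: {R-α, R-β, R-δ}
  D-γ: {R-γ, R-ε}
  D-δ: {R-α, R-δ}
  D-ε: {}
No single site covers all 5 demand points.
But {D-β, D-γ} covers everything, so the minimum is 2.

2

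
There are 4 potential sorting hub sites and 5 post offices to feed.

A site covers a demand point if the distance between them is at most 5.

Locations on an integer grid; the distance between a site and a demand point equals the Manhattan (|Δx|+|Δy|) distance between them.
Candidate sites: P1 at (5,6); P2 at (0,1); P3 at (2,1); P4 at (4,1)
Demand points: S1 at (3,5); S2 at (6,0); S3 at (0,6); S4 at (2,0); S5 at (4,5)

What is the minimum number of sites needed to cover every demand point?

Coverage sets (demand points within 5 of each site):
  P1: {S1, S3, S5}
  P2: {S3, S4}
  P3: {S1, S2, S4}
  P4: {S1, S2, S4, S5}
No single site covers all 5 demand points.
But {P1, P3} covers everything, so the minimum is 2.

2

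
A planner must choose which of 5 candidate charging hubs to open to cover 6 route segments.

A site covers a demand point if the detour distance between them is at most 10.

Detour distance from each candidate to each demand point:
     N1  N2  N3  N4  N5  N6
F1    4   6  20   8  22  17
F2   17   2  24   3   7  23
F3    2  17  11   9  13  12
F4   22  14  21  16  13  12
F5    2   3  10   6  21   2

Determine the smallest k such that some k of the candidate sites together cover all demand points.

2

Coverage sets (demand points within 10 of each site):
  F1: {N1, N2, N4}
  F2: {N2, N4, N5}
  F3: {N1, N4}
  F4: {}
  F5: {N1, N2, N3, N4, N6}
No single site covers all 6 demand points.
But {F2, F5} covers everything, so the minimum is 2.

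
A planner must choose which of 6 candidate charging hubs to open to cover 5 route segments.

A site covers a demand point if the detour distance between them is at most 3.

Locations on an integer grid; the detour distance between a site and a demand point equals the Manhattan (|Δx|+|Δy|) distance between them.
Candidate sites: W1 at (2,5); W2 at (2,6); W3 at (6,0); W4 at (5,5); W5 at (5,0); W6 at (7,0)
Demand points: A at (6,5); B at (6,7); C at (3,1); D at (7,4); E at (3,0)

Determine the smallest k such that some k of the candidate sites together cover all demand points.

2

Coverage sets (demand points within 3 of each site):
  W1: {}
  W2: {}
  W3: {E}
  W4: {A, B, D}
  W5: {C, E}
  W6: {}
No single site covers all 5 demand points.
But {W4, W5} covers everything, so the minimum is 2.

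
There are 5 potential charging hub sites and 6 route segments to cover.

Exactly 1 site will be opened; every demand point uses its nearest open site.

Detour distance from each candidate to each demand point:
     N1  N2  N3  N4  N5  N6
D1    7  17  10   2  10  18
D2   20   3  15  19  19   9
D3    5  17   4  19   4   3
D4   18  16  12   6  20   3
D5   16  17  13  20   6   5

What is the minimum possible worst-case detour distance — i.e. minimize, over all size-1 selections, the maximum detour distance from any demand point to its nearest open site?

18

Open {D1}.
  Farthest demand point is N6 at detour distance 18 (to D1); all others are ≤ 18.
With {D3} the worst case is 19.
With {D2} the worst case is 20.
No size-1 selection achieves below 18.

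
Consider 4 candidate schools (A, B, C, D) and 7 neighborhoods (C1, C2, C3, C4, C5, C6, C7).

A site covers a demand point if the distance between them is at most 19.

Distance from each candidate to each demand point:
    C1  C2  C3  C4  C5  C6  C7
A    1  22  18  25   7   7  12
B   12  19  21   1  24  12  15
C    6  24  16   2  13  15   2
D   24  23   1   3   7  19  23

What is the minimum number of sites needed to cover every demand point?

2

Coverage sets (demand points within 19 of each site):
  A: {C1, C3, C5, C6, C7}
  B: {C1, C2, C4, C6, C7}
  C: {C1, C3, C4, C5, C6, C7}
  D: {C3, C4, C5, C6}
No single site covers all 7 demand points.
But {A, B} covers everything, so the minimum is 2.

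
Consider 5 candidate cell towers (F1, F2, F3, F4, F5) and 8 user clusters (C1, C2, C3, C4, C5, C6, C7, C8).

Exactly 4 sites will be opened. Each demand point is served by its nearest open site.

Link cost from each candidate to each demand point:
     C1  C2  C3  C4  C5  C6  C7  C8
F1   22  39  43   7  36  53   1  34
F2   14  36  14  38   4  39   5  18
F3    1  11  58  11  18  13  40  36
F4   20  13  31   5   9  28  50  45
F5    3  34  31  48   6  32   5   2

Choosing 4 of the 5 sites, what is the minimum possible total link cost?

Open {F1, F2, F3, F5}.
  C1→F3 1, C2→F3 11, C3→F2 14, C4→F1 7, C5→F2 4, C6→F3 13, C7→F1 1, C8→F5 2  ⇒ total 53.
Compare {F2, F3, F4, F5}: total 55.
Compare {F1, F2, F3, F4}: total 67.
No size-4 selection does better; minimum is 53.

53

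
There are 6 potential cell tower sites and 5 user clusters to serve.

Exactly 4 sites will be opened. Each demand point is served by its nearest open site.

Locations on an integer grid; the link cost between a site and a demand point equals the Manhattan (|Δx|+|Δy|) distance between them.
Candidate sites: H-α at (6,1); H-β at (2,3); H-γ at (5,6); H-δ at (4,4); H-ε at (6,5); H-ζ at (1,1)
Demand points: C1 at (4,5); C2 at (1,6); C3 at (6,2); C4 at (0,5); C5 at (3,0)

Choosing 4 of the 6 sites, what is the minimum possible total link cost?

Open {H-α, H-β, H-δ, H-ζ}.
  C1→H-δ 1, C2→H-β 4, C3→H-α 1, C4→H-β 4, C5→H-ζ 3  ⇒ total 13.
Compare {H-α, H-β, H-γ, H-δ}: total 14.
Compare {H-α, H-β, H-γ, H-ζ}: total 14.
No size-4 selection does better; minimum is 13.

13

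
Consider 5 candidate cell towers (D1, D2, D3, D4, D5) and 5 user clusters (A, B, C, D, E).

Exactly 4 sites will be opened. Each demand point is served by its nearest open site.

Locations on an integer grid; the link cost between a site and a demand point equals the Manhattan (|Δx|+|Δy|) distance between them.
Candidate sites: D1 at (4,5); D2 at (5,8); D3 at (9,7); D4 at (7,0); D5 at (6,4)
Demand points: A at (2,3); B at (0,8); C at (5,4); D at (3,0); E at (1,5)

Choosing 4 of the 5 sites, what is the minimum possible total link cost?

Open {D1, D2, D4, D5}.
  A→D1 4, B→D2 5, C→D5 1, D→D4 4, E→D1 3  ⇒ total 17.
Compare {D1, D2, D3, D4}: total 18.
Compare {D1, D2, D3, D5}: total 19.
No size-4 selection does better; minimum is 17.

17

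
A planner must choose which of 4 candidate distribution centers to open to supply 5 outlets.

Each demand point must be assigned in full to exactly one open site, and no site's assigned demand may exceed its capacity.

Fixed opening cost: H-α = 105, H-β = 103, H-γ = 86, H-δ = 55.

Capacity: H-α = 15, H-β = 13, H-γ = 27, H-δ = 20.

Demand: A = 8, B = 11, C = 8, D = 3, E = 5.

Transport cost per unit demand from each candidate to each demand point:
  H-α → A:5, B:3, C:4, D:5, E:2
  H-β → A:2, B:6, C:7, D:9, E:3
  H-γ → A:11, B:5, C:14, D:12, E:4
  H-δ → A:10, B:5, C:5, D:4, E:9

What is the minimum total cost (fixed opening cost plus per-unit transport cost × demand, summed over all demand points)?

348

Open {H-γ, H-δ}; cheapest assignment that respects the capacities:
  H-γ (cap 27, load 16): B, E — cost 11×5 + 5×4 = 75
  H-δ (cap 20, load 19): A, C, D — cost 8×10 + 8×5 + 3×4 = 132
  Shipping 207, fixed 141 → total 348.
  Any other capacity-feasible assignment to {H-γ, H-δ} ships for at least 207.
Compare {H-α, H-β, H-δ}: its best feasible assignment gives total 379.
Compare {H-β, H-γ, H-δ}: its best feasible assignment gives total 382.
Every other set of open sites that can feasibly serve all demand totals ≥ 379 even under its best assignment. Minimum: 348.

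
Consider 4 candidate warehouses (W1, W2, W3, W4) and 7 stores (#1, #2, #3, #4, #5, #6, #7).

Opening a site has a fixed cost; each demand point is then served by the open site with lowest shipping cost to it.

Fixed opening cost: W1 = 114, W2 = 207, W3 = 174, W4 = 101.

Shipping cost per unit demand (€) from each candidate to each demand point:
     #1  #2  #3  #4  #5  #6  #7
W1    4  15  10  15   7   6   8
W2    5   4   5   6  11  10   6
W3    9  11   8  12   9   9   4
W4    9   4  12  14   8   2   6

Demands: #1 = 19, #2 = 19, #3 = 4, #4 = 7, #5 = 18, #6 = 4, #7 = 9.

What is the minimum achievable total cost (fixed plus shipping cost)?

693

Open {W1, W4}: assign each demand point to its cheapest open site.
  #1→W1 19×4=76, #2→W4 19×4=76, #3→W1 4×10=40, #4→W4 7×14=98, #5→W1 18×7=126, #6→W4 4×2=8, #7→W4 9×6=54
  shipping cost 478, fixed 215 → total 693.
Compare {W4}: shipping cost 599 + fixed 101 = 700.
Compare {W2}: shipping cost 525 + fixed 207 = 732.
Compare {W1, W2}: shipping cost 418 + fixed 321 = 739.
All other subsets cost ≥ 700. Minimum total cost: 693.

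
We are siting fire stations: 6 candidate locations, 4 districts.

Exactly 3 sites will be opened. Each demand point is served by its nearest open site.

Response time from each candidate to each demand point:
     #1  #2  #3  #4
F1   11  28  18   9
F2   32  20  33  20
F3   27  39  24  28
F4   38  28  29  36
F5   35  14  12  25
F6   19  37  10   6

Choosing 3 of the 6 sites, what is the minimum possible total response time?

41

Open {F1, F5, F6}.
  #1→F1 11, #2→F5 14, #3→F6 10, #4→F6 6  ⇒ total 41.
Compare {F1, F2, F5}: total 46.
Compare {F1, F3, F5}: total 46.
No size-3 selection does better; minimum is 41.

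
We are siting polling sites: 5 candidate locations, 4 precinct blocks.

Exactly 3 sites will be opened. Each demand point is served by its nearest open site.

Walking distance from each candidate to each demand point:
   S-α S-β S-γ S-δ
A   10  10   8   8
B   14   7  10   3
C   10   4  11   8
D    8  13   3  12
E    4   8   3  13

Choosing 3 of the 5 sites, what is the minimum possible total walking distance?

14

Open {B, C, E}.
  S-α→E 4, S-β→C 4, S-γ→E 3, S-δ→B 3  ⇒ total 14.
Compare {A, B, E}: total 17.
Compare {B, D, E}: total 17.
No size-3 selection does better; minimum is 14.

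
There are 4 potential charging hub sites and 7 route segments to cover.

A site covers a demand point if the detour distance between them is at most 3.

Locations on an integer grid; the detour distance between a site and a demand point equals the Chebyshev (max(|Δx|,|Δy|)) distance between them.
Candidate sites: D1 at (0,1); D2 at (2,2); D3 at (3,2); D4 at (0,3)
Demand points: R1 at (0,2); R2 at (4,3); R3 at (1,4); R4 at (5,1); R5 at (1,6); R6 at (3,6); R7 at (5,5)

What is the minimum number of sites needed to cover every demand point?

Coverage sets (demand points within 3 of each site):
  D1: {R1, R3}
  D2: {R1, R2, R3, R4, R7}
  D3: {R1, R2, R3, R4, R7}
  D4: {R1, R3, R5, R6}
No single site covers all 7 demand points.
But {D2, D4} covers everything, so the minimum is 2.

2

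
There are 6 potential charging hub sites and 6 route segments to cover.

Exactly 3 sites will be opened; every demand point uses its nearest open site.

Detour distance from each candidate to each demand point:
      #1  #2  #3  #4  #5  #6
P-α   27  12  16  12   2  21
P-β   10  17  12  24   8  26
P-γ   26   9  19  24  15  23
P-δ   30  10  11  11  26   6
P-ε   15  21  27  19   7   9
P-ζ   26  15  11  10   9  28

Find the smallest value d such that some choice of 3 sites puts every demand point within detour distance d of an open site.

11

Open {P-α, P-β, P-δ}.
  Farthest demand point is #3 at detour distance 11 (to P-δ); all others are ≤ 11.
With {P-β, P-γ, P-δ} the worst case is 11.
With {P-β, P-δ, P-ε} the worst case is 11.
No size-3 selection achieves below 11.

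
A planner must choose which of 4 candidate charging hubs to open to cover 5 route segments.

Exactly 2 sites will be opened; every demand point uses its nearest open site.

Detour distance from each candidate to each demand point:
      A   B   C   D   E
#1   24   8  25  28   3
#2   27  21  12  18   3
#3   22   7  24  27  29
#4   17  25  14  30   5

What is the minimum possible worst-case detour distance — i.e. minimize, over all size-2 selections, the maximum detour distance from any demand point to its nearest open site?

Open {#2, #4}.
  Farthest demand point is B at detour distance 21 (to #2); all others are ≤ 21.
With {#2, #3} the worst case is 22.
With {#1, #2} the worst case is 24.
No size-2 selection achieves below 21.

21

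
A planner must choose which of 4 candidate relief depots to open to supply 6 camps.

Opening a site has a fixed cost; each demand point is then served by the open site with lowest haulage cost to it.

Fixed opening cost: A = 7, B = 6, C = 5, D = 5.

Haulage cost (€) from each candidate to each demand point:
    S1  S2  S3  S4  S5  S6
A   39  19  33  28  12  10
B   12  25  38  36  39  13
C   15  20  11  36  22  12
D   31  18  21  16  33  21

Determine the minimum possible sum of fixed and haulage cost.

Open {A, C, D}: assign each demand point to its cheapest open site.
  S1→C 15, S2→D 18, S3→C 11, S4→D 16, S5→A 12, S6→A 10
  haulage cost 82, fixed 17 → total 99.
Compare {A, B, C, D}: haulage cost 79 + fixed 23 = 102.
Compare {C, D}: haulage cost 94 + fixed 10 = 104.
Compare {A, C}: haulage cost 95 + fixed 12 = 107.
All other subsets cost ≥ 102. Minimum total cost: 99.

99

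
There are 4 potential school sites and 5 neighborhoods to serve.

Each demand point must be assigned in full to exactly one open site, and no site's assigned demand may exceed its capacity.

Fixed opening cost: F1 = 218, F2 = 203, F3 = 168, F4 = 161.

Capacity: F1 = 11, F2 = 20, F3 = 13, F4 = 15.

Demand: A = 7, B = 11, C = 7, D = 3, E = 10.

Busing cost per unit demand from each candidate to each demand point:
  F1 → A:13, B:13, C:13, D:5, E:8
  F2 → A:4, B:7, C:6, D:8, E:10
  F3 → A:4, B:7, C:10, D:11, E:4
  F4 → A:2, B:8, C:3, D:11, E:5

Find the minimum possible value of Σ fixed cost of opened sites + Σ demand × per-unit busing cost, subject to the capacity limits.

708

Open {F2, F3, F4}; cheapest assignment that respects the capacities:
  F2 (cap 20, load 14): B, D — cost 11×7 + 3×8 = 101
  F3 (cap 13, load 10): E — cost 10×4 = 40
  F4 (cap 15, load 14): A, C — cost 7×2 + 7×3 = 35
  Shipping 176, fixed 532 → total 708.
  Any other capacity-feasible assignment to {F2, F3, F4} ships for at least 176.
Compare {F1, F2, F4}: its best feasible assignment gives total 798.
Compare {F1, F3, F4}: its best feasible assignment gives total 798.
Every other set of open sites that can feasibly serve all demand totals ≥ 798 even under its best assignment. Minimum: 708.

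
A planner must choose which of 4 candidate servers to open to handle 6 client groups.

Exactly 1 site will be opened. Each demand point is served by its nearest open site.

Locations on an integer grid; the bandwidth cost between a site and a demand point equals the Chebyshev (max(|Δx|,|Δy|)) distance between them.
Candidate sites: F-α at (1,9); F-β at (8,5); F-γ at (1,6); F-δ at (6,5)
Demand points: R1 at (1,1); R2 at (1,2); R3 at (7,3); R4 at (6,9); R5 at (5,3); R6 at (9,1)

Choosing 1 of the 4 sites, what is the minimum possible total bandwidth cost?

22

Open {F-δ}.
  R1→F-δ 5, R2→F-δ 5, R3→F-δ 2, R4→F-δ 4, R5→F-δ 2, R6→F-δ 4  ⇒ total 22.
Compare {F-β}: total 27.
Compare {F-γ}: total 32.
No size-1 selection does better; minimum is 22.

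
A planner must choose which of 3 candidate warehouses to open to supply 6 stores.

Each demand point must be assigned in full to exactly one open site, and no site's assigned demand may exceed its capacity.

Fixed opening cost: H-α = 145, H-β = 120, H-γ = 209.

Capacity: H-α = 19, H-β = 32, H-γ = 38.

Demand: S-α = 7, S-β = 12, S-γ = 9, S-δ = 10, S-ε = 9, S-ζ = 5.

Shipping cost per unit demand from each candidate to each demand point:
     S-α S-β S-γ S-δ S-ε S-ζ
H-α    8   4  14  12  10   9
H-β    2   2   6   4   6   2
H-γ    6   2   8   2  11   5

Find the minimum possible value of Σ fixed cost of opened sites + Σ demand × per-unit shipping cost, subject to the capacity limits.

505

Open {H-β, H-γ}; cheapest assignment that respects the capacities:
  H-β (cap 32, load 30): S-α, S-γ, S-ε, S-ζ — cost 7×2 + 9×6 + 9×6 + 5×2 = 132
  H-γ (cap 38, load 22): S-β, S-δ — cost 12×2 + 10×2 = 44
  Shipping 176, fixed 329 → total 505.
  Any other capacity-feasible assignment to {H-β, H-γ} ships for at least 176.
Compare {H-α, H-γ}: its best feasible assignment gives total 641.
Compare {H-α, H-β, H-γ}: its best feasible assignment gives total 650.
Every other set of open sites that can feasibly serve all demand totals ≥ 641 even under its best assignment. Minimum: 505.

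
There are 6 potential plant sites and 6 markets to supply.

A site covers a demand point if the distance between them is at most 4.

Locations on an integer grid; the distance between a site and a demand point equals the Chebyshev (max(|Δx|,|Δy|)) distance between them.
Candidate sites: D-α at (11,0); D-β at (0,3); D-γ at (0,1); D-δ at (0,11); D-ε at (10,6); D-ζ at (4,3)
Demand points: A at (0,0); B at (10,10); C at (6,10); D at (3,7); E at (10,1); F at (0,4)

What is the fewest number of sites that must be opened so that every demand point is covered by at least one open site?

3

Coverage sets (demand points within 4 of each site):
  D-α: {E}
  D-β: {A, D, F}
  D-γ: {A, F}
  D-δ: {D}
  D-ε: {B, C}
  D-ζ: {A, D, F}
No 2 sites suffice: every size-2 union leaves at least one demand point uncovered.
But {D-α, D-β, D-ε} covers everything, so the minimum is 3.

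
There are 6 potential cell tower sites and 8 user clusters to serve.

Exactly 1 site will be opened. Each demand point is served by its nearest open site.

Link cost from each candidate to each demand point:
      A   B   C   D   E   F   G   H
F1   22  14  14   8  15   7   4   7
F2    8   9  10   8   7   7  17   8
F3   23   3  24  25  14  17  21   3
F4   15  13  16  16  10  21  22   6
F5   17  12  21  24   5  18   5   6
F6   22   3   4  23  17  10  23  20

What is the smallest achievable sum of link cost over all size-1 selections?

74

Open {F2}.
  A→F2 8, B→F2 9, C→F2 10, D→F2 8, E→F2 7, F→F2 7, G→F2 17, H→F2 8  ⇒ total 74.
Compare {F1}: total 91.
Compare {F5}: total 108.
No size-1 selection does better; minimum is 74.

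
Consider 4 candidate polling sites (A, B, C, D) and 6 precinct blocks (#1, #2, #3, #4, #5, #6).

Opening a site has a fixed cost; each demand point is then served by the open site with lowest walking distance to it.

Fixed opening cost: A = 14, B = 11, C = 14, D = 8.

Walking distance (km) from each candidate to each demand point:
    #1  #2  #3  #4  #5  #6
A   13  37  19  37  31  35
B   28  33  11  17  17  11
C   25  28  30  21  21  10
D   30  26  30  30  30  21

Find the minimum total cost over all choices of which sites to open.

Open {A, B}: assign each demand point to its cheapest open site.
  #1→A 13, #2→B 33, #3→B 11, #4→B 17, #5→B 17, #6→B 11
  walking distance 102, fixed 25 → total 127.
Compare {B}: walking distance 117 + fixed 11 = 128.
Compare {A, B, D}: walking distance 95 + fixed 33 = 128.
Compare {B, D}: walking distance 110 + fixed 19 = 129.
All other subsets cost ≥ 128. Minimum total cost: 127.

127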